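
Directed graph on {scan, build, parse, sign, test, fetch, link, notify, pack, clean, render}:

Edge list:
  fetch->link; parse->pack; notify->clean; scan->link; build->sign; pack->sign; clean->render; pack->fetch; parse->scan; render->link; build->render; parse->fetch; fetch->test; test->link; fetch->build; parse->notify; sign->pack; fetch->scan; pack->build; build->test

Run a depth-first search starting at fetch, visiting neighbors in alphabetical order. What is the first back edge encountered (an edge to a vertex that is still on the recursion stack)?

DFS from fetch (visiting neighbors in alphabetical order); mark gray on enter, black on exit:
fetch gray
  build gray
    render gray
      link gray
      link black
    render black
    sign gray
      pack gray
        pack→build: build is gray → back edge
First back edge: pack → build.

pack->build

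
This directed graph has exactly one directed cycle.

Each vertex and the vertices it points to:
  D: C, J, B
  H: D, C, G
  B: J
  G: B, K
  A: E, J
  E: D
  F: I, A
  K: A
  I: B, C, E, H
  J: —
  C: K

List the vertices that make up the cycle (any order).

DFS with gray/black marking from E:
E gray
  D gray
    C gray
      K gray
        A gray
          A→E: E is gray → back edge
Back edge closes the cycle E → D → C → K → A → E; its vertices are {A, C, D, E, K}.

A, C, D, E, K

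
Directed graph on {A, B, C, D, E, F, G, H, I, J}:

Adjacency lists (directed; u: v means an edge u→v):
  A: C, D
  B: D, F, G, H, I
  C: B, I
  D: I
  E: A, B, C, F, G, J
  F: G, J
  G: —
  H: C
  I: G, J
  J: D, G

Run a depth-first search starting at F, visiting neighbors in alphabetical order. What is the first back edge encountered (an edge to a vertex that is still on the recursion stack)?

I→J

DFS from F (visiting neighbors in alphabetical order); mark gray on enter, black on exit:
F gray
  G gray
  G black
  J gray
    D gray
      I gray
        I→G: G black — skip
        I→J: J is gray → back edge
First back edge: I → J.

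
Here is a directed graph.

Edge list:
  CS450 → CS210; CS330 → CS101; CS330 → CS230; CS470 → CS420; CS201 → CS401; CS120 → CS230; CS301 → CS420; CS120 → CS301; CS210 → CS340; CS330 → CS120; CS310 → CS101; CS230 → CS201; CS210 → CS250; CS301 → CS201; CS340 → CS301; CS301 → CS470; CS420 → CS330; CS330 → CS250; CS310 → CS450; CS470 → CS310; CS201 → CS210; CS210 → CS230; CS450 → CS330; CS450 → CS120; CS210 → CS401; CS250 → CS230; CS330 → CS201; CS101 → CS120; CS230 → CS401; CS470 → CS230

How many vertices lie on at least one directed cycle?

13

A vertex is on a directed cycle iff it belongs to a strongly connected component of size ≥ 2 (or has a self-loop).
The vertices on cycles are {CS101, CS120, CS201, CS210, CS230, CS250, CS301, CS310, CS330, CS340, CS420, CS450, CS470} — 13 in total.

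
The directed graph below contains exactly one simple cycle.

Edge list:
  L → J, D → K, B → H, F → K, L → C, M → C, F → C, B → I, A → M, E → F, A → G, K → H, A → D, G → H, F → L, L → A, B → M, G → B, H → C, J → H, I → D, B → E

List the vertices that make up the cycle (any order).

DFS with gray/black marking from L:
L gray
  C gray
  C black
  A gray
    G gray
      H gray
        H→C: C black — skip
      H black
      B gray
        B→H: H black — skip
        M gray
          M→C: C black — skip
        M black
        E gray
          F gray
            F→C: C black — skip
            F→L: L is gray → back edge
Back edge closes the cycle L → A → G → B → E → F → L; its vertices are {A, B, E, F, G, L}.

A, B, E, F, G, L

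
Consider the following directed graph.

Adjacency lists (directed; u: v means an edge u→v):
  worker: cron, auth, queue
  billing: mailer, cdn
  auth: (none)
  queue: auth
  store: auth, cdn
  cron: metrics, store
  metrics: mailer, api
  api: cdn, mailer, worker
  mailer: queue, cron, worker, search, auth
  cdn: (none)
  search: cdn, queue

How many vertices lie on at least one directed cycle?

5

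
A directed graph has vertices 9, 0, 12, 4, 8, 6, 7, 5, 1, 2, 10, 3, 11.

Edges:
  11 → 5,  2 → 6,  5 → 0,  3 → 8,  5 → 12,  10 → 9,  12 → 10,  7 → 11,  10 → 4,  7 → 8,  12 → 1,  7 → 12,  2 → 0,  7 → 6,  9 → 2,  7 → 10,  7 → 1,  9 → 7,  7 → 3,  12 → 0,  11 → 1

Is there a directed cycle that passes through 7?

7 is on a cycle iff 7 can reach itself via ≥1 edge.
7 → 10 → 9 → 7 — yes.

Yes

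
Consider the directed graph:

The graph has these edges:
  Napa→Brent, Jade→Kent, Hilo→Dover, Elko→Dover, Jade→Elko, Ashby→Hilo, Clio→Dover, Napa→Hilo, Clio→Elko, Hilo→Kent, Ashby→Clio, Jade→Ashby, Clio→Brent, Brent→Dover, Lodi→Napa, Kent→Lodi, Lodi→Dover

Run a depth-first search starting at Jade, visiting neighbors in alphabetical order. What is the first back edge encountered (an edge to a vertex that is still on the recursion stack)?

Napa→Hilo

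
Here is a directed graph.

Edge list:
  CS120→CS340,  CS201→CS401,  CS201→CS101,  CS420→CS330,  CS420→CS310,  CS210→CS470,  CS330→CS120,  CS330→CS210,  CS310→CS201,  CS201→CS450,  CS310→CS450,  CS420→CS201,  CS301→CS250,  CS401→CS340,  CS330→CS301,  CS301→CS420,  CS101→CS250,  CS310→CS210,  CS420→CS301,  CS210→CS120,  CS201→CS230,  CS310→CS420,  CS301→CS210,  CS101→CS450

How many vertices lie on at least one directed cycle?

A vertex is on a directed cycle iff it belongs to a strongly connected component of size ≥ 2 (or has a self-loop).
The vertices on cycles are {CS301, CS310, CS330, CS420} — 4 in total.

4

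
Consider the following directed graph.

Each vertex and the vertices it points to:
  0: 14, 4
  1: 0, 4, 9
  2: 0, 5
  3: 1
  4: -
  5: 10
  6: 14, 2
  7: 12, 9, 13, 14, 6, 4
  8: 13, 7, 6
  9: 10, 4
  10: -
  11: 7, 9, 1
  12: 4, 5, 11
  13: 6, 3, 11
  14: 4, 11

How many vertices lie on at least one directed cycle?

10

A vertex is on a directed cycle iff it belongs to a strongly connected component of size ≥ 2 (or has a self-loop).
The vertices on cycles are {0, 1, 2, 3, 6, 7, 11, 12, 13, 14} — 10 in total.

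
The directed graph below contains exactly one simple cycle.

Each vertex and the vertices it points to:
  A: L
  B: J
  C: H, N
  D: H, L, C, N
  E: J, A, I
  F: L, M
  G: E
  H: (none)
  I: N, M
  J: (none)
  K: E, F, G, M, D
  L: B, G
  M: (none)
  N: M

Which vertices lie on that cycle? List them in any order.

A, E, G, L

DFS with gray/black marking from E:
E gray
  J gray
  J black
  A gray
    L gray
      B gray
        B→J: J black — skip
      B black
      G gray
        G→E: E is gray → back edge
Back edge closes the cycle E → A → L → G → E; its vertices are {A, E, G, L}.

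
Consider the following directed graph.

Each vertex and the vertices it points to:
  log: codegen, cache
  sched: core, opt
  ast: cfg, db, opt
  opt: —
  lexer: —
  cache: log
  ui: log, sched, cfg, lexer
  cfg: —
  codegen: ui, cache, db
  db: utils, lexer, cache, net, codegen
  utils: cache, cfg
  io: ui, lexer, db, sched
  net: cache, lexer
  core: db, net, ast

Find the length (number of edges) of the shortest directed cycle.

2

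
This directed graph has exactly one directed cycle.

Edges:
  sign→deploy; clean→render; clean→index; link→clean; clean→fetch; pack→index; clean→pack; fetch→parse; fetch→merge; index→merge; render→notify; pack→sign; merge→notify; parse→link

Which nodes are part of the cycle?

DFS with gray/black marking from clean:
clean gray
  render gray
    notify gray
    notify black
  render black
  index gray
    merge gray
      merge→notify: notify black — skip
    merge black
  index black
  fetch gray
    fetch→merge: merge black — skip
    parse gray
      link gray
        link→clean: clean is gray → back edge
Back edge closes the cycle clean → fetch → parse → link → clean; its vertices are {link, clean, fetch, parse}.

link, clean, fetch, parse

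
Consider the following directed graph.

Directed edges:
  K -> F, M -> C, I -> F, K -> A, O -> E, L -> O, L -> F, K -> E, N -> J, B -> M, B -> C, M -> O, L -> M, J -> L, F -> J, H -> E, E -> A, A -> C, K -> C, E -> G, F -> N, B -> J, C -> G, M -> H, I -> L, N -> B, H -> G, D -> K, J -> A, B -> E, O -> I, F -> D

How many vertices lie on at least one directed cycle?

10

A vertex is on a directed cycle iff it belongs to a strongly connected component of size ≥ 2 (or has a self-loop).
The vertices on cycles are {B, D, F, I, J, K, L, M, N, O} — 10 in total.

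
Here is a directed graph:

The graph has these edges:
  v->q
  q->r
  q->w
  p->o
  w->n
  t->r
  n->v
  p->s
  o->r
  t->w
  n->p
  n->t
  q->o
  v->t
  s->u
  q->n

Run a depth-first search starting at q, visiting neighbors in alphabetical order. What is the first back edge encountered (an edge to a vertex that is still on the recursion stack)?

w→n

DFS from q (visiting neighbors in alphabetical order); mark gray on enter, black on exit:
q gray
  n gray
    p gray
      o gray
        r gray
        r black
      o black
      s gray
        u gray
        u black
      s black
    p black
    t gray
      t→r: r black — skip
      w gray
        w→n: n is gray → back edge
First back edge: w → n.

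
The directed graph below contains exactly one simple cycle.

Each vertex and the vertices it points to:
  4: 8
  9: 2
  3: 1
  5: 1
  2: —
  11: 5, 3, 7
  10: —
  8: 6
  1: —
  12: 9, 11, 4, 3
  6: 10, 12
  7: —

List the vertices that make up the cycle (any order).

DFS with gray/black marking from 12:
12 gray
  9 gray
    2 gray
    2 black
  9 black
  11 gray
    5 gray
      1 gray
      1 black
    5 black
    3 gray
      3→1: 1 black — skip
    3 black
    7 gray
    7 black
  11 black
  4 gray
    8 gray
      6 gray
        10 gray
        10 black
        6→12: 12 is gray → back edge
Back edge closes the cycle 12 → 4 → 8 → 6 → 12; its vertices are {4, 6, 8, 12}.

4, 6, 8, 12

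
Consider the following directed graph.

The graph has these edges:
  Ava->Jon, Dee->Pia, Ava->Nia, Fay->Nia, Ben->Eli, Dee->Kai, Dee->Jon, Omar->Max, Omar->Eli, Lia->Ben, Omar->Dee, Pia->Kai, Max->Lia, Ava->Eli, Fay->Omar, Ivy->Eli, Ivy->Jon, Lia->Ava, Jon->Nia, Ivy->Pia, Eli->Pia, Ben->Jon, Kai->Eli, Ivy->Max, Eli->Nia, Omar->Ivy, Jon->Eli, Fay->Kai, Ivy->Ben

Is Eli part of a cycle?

Yes

Eli is on a cycle iff Eli can reach itself via ≥1 edge.
Eli → Pia → Kai → Eli — yes.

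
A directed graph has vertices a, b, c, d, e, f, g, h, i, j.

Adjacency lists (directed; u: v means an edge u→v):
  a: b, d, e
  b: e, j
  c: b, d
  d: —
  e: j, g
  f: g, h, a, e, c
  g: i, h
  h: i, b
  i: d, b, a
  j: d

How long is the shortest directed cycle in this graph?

4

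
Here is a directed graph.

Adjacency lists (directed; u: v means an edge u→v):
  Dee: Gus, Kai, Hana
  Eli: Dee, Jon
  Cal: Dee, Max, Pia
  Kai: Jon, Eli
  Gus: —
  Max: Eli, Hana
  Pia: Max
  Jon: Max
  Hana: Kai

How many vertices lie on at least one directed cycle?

A vertex is on a directed cycle iff it belongs to a strongly connected component of size ≥ 2 (or has a self-loop).
The vertices on cycles are {Dee, Eli, Jon, Kai, Max, Hana} — 6 in total.

6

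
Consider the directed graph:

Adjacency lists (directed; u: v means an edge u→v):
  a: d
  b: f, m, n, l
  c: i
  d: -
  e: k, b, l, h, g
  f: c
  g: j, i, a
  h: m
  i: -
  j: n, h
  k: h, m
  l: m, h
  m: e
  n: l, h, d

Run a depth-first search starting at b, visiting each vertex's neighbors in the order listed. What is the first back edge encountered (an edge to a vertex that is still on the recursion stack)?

h→m

DFS from b (visiting each vertex's neighbors in the order listed); mark gray on enter, black on exit:
b gray
  f gray
    c gray
      i gray
      i black
    c black
  f black
  m gray
    e gray
      k gray
        h gray
          h→m: m is gray → back edge
First back edge: h → m.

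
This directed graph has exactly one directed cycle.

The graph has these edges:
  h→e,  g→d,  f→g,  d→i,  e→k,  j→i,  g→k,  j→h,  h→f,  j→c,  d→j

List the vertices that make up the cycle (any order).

DFS with gray/black marking from j:
j gray
  h gray
    f gray
      g gray
        d gray
          i gray
          i black
          d→j: j is gray → back edge
Back edge closes the cycle j → h → f → g → d → j; its vertices are {d, f, g, h, j}.

d, f, g, h, j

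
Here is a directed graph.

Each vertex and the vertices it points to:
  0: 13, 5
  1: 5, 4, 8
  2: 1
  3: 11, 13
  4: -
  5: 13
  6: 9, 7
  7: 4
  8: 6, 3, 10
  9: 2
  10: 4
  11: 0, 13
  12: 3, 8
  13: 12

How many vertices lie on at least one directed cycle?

A vertex is on a directed cycle iff it belongs to a strongly connected component of size ≥ 2 (or has a self-loop).
The vertices on cycles are {0, 1, 2, 3, 5, 6, 8, 9, 11, 12, 13} — 11 in total.

11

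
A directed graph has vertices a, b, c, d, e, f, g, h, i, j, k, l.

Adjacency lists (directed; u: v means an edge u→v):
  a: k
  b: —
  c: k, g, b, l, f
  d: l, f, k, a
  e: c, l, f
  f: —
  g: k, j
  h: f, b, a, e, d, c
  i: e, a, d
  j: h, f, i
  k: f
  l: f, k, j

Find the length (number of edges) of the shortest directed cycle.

4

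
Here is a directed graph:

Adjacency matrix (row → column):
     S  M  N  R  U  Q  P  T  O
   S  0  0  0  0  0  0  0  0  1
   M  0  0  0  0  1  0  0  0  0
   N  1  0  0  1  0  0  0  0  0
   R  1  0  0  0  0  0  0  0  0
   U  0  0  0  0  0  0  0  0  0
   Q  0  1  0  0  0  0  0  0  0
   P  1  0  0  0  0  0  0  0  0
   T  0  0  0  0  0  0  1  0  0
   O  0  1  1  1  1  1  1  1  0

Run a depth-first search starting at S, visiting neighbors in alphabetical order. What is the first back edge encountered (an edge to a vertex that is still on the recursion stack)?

DFS from S (visiting neighbors in alphabetical order); mark gray on enter, black on exit:
S gray
  O gray
    M gray
      U gray
      U black
    M black
    N gray
      R gray
        R→S: S is gray → back edge
First back edge: R → S.

R→S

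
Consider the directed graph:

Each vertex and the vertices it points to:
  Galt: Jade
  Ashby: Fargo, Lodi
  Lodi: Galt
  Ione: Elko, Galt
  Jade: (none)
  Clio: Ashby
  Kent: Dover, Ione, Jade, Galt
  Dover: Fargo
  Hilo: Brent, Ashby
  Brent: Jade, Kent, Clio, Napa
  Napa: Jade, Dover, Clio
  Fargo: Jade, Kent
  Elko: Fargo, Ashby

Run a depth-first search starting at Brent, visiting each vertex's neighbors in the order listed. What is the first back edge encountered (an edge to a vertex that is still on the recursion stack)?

DFS from Brent (visiting each vertex's neighbors in the order listed); mark gray on enter, black on exit:
Brent gray
  Jade gray
  Jade black
  Kent gray
    Dover gray
      Fargo gray
        Fargo→Jade: Jade black — skip
        Fargo→Kent: Kent is gray → back edge
First back edge: Fargo → Kent.

Fargo→Kent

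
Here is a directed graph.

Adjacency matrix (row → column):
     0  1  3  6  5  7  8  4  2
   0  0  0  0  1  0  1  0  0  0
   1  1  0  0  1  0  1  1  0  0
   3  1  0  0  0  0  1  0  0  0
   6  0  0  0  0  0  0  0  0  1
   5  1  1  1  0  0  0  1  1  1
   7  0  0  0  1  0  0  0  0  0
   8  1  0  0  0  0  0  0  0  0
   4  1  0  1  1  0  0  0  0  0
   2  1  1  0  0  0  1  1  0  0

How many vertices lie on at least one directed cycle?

6

A vertex is on a directed cycle iff it belongs to a strongly connected component of size ≥ 2 (or has a self-loop).
The vertices on cycles are {0, 1, 2, 6, 7, 8} — 6 in total.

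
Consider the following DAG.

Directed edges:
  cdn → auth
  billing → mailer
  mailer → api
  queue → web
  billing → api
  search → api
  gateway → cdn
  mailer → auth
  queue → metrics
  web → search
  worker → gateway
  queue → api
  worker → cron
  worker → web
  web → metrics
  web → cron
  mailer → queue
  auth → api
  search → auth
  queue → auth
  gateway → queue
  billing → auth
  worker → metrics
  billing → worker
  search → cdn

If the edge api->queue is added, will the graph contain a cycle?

Adding api→queue creates a cycle iff queue can already reach api.
Path from queue: queue → api.
So queue → … → api → queue is a cycle.

Yes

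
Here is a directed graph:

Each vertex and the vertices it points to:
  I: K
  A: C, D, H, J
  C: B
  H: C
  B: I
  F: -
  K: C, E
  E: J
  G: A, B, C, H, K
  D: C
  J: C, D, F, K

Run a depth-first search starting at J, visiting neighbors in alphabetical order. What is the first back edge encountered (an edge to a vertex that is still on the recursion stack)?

K->C

DFS from J (visiting neighbors in alphabetical order); mark gray on enter, black on exit:
J gray
  C gray
    B gray
      I gray
        K gray
          K→C: C is gray → back edge
First back edge: K → C.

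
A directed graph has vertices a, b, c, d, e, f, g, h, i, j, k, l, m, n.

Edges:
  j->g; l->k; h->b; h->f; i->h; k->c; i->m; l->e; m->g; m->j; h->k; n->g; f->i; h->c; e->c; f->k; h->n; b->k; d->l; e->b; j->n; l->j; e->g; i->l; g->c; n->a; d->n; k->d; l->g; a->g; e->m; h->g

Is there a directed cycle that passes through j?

No

j lies on a cycle iff there is a path from j back to itself.
Exploring from j, it never reaches itself; equivalently, its strongly connected component is a singleton.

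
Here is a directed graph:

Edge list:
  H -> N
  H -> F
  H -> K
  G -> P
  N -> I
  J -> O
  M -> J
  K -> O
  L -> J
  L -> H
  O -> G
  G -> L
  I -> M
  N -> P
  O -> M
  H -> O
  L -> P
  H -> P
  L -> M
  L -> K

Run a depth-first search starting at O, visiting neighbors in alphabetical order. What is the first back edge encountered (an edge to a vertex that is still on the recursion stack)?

DFS from O (visiting neighbors in alphabetical order); mark gray on enter, black on exit:
O gray
  G gray
    L gray
      H gray
        F gray
        F black
        K gray
          K→O: O is gray → back edge
First back edge: K → O.

K->O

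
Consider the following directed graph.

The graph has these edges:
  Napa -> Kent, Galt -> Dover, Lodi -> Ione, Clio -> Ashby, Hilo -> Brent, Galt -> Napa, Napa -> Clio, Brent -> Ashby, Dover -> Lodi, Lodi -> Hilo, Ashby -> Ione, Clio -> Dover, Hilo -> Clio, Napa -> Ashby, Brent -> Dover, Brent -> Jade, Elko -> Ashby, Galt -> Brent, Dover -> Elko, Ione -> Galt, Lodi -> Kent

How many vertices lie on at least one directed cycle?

10

A vertex is on a directed cycle iff it belongs to a strongly connected component of size ≥ 2 (or has a self-loop).
The vertices on cycles are {Clio, Elko, Galt, Hilo, Ione, Lodi, Napa, Ashby, Brent, Dover} — 10 in total.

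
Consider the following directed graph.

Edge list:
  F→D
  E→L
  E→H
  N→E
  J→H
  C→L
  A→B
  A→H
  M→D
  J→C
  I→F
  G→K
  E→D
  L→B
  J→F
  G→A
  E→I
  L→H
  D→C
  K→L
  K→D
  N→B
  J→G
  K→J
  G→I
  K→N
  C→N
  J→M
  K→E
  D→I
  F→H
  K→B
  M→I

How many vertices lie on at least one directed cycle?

9

A vertex is on a directed cycle iff it belongs to a strongly connected component of size ≥ 2 (or has a self-loop).
The vertices on cycles are {C, D, E, F, G, I, J, K, N} — 9 in total.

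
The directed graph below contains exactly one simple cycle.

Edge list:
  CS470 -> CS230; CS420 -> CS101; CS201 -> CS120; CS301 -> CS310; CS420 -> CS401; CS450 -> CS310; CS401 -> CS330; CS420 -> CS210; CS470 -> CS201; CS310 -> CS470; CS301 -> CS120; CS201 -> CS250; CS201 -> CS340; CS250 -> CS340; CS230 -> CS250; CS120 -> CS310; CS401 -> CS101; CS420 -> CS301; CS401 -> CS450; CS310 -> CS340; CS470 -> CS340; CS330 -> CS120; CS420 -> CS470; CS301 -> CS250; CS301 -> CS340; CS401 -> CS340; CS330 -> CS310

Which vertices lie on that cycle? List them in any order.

CS120, CS201, CS310, CS470

DFS with gray/black marking from CS470:
CS470 gray
  CS340 gray
  CS340 black
  CS230 gray
    CS250 gray
      CS250→CS340: CS340 black — skip
    CS250 black
  CS230 black
  CS201 gray
    CS201→CS250: CS250 black — skip
    CS120 gray
      CS310 gray
        CS310→CS340: CS340 black — skip
        CS310→CS470: CS470 is gray → back edge
Back edge closes the cycle CS470 → CS201 → CS120 → CS310 → CS470; its vertices are {CS120, CS201, CS310, CS470}.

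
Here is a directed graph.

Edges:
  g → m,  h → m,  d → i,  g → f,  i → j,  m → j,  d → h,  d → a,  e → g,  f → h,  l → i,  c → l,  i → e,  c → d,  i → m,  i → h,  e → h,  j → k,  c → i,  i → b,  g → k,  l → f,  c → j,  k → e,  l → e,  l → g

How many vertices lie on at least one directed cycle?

A vertex is on a directed cycle iff it belongs to a strongly connected component of size ≥ 2 (or has a self-loop).
The vertices on cycles are {e, f, g, h, j, k, m} — 7 in total.

7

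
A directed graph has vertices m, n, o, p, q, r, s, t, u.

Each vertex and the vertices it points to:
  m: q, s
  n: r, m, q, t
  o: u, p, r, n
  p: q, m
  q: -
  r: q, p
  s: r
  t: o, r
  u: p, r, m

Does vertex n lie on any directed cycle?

n is on a cycle iff n can reach itself via ≥1 edge.
n → t → o → n — yes.

Yes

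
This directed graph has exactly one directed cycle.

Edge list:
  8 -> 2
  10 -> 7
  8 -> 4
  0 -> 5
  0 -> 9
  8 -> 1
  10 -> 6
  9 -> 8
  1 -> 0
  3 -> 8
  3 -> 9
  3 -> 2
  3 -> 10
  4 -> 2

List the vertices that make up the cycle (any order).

0, 1, 8, 9

DFS with gray/black marking from 8:
8 gray
  4 gray
    2 gray
    2 black
  4 black
  8→2: 2 black — skip
  1 gray
    0 gray
      5 gray
      5 black
      9 gray
        9→8: 8 is gray → back edge
Back edge closes the cycle 8 → 1 → 0 → 9 → 8; its vertices are {0, 1, 8, 9}.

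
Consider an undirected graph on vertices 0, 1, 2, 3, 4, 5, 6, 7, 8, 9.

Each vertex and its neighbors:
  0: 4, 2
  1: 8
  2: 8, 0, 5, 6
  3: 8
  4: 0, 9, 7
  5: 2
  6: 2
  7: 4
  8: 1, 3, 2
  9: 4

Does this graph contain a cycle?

No

DFS, tracking each vertex's parent; an edge to a visited non-parent vertex closes a cycle.
Start from 5:
visit 5 (parent –)
  visit 2 (parent 5)
    visit 8 (parent 2)
      visit 1 (parent 8)
        1–8: parent, skip
      visit 3 (parent 8)
        3–8: parent, skip
      8–2: parent, skip
    visit 0 (parent 2)
      visit 4 (parent 0)
        4–0: parent, skip
        visit 9 (parent 4)
          9–4: parent, skip
        visit 7 (parent 4)
          7–4: parent, skip
      0–2: parent, skip
    2–5: parent, skip
    visit 6 (parent 2)
      6–2: parent, skip
No non-parent visited neighbor found — the graph is a forest.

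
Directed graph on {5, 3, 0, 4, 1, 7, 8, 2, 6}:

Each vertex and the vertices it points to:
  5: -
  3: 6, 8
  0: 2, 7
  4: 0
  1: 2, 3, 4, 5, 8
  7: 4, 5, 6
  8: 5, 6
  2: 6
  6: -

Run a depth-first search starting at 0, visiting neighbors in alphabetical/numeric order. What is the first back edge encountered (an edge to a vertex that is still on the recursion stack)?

4→0

DFS from 0 (visiting neighbors in alphabetical/numeric order); mark gray on enter, black on exit:
0 gray
  2 gray
    6 gray
    6 black
  2 black
  7 gray
    4 gray
      4→0: 0 is gray → back edge
First back edge: 4 → 0.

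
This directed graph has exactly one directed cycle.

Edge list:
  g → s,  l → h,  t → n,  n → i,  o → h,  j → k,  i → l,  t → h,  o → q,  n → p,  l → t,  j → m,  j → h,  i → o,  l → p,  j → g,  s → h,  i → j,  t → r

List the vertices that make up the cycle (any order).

DFS with gray/black marking from i:
i gray
  j gray
    h gray
    h black
    g gray
      s gray
        s→h: h black — skip
      s black
    g black
    m gray
    m black
    k gray
    k black
  j black
  l gray
    l→h: h black — skip
    t gray
      t→h: h black — skip
      r gray
      r black
      n gray
        n→i: i is gray → back edge
Back edge closes the cycle i → l → t → n → i; its vertices are {i, l, n, t}.

i, l, n, t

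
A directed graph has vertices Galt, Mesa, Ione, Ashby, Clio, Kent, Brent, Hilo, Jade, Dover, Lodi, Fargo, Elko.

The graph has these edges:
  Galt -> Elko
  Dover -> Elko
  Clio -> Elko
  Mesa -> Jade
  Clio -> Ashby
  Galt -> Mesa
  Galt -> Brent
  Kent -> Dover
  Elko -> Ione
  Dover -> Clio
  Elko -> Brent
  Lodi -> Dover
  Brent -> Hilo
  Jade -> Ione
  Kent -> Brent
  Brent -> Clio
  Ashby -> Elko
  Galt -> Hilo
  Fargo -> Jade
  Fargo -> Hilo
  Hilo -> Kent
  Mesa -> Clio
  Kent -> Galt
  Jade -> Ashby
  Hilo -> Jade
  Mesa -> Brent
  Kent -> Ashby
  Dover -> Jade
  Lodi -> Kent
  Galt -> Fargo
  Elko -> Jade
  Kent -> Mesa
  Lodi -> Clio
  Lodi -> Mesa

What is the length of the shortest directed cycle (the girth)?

3

For each vertex v, BFS finds the shortest path from v back to v.
The shortest such closed walk is Kent → Brent → Hilo → Kent, length 3.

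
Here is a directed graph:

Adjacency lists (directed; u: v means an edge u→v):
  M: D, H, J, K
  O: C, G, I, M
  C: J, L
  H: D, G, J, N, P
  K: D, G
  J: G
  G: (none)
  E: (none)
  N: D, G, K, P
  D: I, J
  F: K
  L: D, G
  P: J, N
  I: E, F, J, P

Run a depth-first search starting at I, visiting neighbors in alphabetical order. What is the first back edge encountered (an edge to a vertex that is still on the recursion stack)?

D→I

DFS from I (visiting neighbors in alphabetical order); mark gray on enter, black on exit:
I gray
  E gray
  E black
  F gray
    K gray
      D gray
        D→I: I is gray → back edge
First back edge: D → I.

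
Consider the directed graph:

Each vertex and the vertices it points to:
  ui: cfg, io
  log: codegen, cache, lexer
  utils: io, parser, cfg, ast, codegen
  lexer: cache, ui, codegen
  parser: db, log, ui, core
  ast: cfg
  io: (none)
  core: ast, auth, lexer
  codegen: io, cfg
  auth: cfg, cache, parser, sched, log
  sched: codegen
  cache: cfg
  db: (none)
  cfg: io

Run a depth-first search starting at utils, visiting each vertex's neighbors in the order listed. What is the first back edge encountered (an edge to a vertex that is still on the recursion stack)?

auth->parser

DFS from utils (visiting each vertex's neighbors in the order listed); mark gray on enter, black on exit:
utils gray
  io gray
  io black
  parser gray
    db gray
    db black
    log gray
      codegen gray
        codegen→io: io black — skip
        cfg gray
          cfg→io: io black — skip
        cfg black
      codegen black
      cache gray
        cache→cfg: cfg black — skip
      cache black
      lexer gray
        lexer→cache: cache black — skip
        ui gray
          ui→cfg: cfg black — skip
          ui→io: io black — skip
        ui black
        lexer→codegen: codegen black — skip
      lexer black
    log black
    parser→ui: ui black — skip
    core gray
      ast gray
        ast→cfg: cfg black — skip
      ast black
      auth gray
        auth→cfg: cfg black — skip
        auth→cache: cache black — skip
        auth→parser: parser is gray → back edge
First back edge: auth → parser.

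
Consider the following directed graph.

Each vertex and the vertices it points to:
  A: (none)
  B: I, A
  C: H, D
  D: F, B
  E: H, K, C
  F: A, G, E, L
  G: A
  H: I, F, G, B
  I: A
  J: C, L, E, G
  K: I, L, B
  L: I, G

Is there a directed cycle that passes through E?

E is on a cycle iff E can reach itself via ≥1 edge.
E → H → F → E — yes.

Yes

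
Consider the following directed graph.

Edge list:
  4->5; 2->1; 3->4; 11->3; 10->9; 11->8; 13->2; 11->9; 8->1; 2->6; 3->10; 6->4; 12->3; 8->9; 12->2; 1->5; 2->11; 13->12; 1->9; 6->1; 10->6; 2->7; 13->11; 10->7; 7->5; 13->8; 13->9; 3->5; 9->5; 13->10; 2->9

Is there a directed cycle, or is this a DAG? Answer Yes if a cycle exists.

DFS with white/gray/black marking, starting from 1:
1 gray
  9 gray
    5 gray
    5 black
  9 black
  1→5: 5 black — skip
1 black
2 gray
  7 gray
    7→5: 5 black — skip
  7 black
  6 gray
    6→1: 1 black — skip
    4 gray
      4→5: 5 black — skip
    4 black
  6 black
  2→9: 9 black — skip
  11 gray
    8 gray
      8→9: 9 black — skip
      8→1: 1 black — skip
    8 black
    11→9: 9 black — skip
    3 gray
      3→5: 5 black — skip
      3→4: 4 black — skip
      10 gray
        10→6: 6 black — skip
        10→9: 9 black — skip
        10→7: 7 black — skip
      10 black
    3 black
  11 black
  2→1: 1 black — skip
2 black
12 gray
  12→2: 2 black — skip
  12→3: 3 black — skip
12 black
13 gray
  13→2: 2 black — skip
  13→10: 10 black — skip
  13→12: 12 black — skip
  13→11: 11 black — skip
  13→9: 9 black — skip
  13→8: 8 black — skip
13 black
Every edge goes to a white or black vertex — no back edge, so the graph is acyclic.

No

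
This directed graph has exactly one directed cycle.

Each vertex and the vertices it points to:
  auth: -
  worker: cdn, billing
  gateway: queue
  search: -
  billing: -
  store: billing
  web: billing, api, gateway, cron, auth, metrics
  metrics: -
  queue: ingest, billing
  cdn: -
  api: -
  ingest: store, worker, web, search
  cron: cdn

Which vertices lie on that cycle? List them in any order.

web, queue, ingest, gateway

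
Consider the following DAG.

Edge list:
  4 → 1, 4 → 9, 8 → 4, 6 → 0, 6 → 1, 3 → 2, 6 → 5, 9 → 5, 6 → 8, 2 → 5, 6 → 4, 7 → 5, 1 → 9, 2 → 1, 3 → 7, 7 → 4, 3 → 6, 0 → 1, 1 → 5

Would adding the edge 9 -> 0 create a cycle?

Adding 9→0 creates a cycle iff 0 can already reach 9.
Path from 0: 0 → 1 → 9.
So 0 → … → 9 → 0 is a cycle.

Yes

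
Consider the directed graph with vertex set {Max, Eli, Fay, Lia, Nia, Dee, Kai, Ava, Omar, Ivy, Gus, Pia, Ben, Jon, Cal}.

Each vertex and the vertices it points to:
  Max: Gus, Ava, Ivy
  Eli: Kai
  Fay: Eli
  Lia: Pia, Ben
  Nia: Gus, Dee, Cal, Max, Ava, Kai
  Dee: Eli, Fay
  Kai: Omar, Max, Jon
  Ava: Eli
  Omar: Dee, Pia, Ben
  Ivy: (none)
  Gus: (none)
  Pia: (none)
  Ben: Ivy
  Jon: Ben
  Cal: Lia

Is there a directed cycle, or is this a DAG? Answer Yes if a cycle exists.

Yes

DFS with white/gray/black marking, starting from Pia:
Pia gray
Pia black
Max gray
  Gus gray
  Gus black
  Ava gray
    Eli gray
      Kai gray
        Omar gray
          Dee gray
            Dee→Eli: Eli is gray → back edge
Back edge found, so a cycle exists: Eli → Kai → Omar → Dee → Eli.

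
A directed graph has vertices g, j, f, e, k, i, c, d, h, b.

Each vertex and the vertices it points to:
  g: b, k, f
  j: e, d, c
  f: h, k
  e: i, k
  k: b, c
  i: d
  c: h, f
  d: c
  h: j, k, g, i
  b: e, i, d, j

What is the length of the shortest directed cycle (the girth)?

For each vertex v, BFS finds the shortest path from v back to v.
The shortest such closed walk is g → f → h → g, length 3.

3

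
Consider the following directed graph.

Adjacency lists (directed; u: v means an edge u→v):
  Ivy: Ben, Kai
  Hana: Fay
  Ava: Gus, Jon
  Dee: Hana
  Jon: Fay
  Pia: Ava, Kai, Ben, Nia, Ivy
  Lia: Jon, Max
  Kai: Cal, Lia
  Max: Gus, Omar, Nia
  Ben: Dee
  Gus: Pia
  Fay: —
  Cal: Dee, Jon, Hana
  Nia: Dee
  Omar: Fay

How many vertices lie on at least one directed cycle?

A vertex is on a directed cycle iff it belongs to a strongly connected component of size ≥ 2 (or has a self-loop).
The vertices on cycles are {Ava, Gus, Ivy, Kai, Lia, Max, Pia} — 7 in total.

7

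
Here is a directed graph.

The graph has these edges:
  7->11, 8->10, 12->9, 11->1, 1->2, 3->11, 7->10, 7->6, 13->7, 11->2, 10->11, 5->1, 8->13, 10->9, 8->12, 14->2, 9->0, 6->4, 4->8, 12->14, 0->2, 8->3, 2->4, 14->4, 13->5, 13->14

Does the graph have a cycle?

DFS with white/gray/black marking, starting from 0:
0 gray
  2 gray
    4 gray
      8 gray
        10 gray
          9 gray
            9→0: 0 is gray → back edge
Back edge found, so a cycle exists: 0 → 2 → 4 → 8 → 10 → 9 → 0.

Yes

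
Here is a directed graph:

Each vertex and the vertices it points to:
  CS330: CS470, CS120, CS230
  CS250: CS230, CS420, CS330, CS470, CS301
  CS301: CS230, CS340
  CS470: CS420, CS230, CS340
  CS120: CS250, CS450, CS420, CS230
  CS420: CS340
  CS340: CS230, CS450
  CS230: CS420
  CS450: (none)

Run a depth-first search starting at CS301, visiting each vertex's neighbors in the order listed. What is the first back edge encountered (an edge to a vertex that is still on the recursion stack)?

DFS from CS301 (visiting each vertex's neighbors in the order listed); mark gray on enter, black on exit:
CS301 gray
  CS230 gray
    CS420 gray
      CS340 gray
        CS340→CS230: CS230 is gray → back edge
First back edge: CS340 → CS230.

CS340→CS230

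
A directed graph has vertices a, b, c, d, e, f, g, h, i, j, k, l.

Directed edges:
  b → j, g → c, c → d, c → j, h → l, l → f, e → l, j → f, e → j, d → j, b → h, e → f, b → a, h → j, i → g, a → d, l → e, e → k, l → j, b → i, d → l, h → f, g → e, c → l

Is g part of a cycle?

g lies on a cycle iff there is a path from g back to itself.
Exploring from g, it never reaches itself; equivalently, its strongly connected component is a singleton.

No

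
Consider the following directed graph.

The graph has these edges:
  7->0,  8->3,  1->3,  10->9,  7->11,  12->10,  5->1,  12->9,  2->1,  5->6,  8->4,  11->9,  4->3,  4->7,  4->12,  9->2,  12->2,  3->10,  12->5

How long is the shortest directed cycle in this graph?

For each vertex v, BFS finds the shortest path from v back to v.
The shortest such closed walk is 3 → 10 → 9 → 2 → 1 → 3, length 5.

5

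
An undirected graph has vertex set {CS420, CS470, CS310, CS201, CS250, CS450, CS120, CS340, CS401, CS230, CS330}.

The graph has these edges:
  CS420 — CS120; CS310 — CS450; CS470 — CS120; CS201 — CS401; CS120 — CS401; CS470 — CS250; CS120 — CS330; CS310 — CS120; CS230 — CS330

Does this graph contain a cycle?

No

DFS, tracking each vertex's parent; an edge to a visited non-parent vertex closes a cycle.
Start from CS470:
visit CS470 (parent –)
  visit CS250 (parent CS470)
    CS250–CS470: parent, skip
  visit CS120 (parent CS470)
    visit CS420 (parent CS120)
      CS420–CS120: parent, skip
    visit CS401 (parent CS120)
      visit CS201 (parent CS401)
        CS201–CS401: parent, skip
      CS401–CS120: parent, skip
    CS120–CS470: parent, skip
    visit CS310 (parent CS120)
      CS310–CS120: parent, skip
      visit CS450 (parent CS310)
        CS450–CS310: parent, skip
    visit CS330 (parent CS120)
      visit CS230 (parent CS330)
        CS230–CS330: parent, skip
      CS330–CS120: parent, skip
visit CS340 (parent –)
No non-parent visited neighbor found — the graph is a forest.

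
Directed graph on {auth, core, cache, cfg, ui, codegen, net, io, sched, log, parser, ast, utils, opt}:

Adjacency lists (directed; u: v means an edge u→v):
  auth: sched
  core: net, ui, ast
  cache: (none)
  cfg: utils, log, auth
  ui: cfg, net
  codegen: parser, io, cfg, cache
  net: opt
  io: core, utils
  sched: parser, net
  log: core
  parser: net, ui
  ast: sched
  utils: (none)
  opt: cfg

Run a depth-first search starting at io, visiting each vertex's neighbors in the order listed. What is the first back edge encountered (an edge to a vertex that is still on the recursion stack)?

DFS from io (visiting each vertex's neighbors in the order listed); mark gray on enter, black on exit:
io gray
  core gray
    net gray
      opt gray
        cfg gray
          utils gray
          utils black
          log gray
            log→core: core is gray → back edge
First back edge: log → core.

log->core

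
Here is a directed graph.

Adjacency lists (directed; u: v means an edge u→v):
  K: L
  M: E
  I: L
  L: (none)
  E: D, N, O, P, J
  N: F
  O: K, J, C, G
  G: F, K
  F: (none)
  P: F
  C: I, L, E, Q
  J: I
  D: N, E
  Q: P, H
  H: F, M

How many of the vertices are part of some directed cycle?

A vertex is on a directed cycle iff it belongs to a strongly connected component of size ≥ 2 (or has a self-loop).
The vertices on cycles are {C, D, E, H, M, O, Q} — 7 in total.

7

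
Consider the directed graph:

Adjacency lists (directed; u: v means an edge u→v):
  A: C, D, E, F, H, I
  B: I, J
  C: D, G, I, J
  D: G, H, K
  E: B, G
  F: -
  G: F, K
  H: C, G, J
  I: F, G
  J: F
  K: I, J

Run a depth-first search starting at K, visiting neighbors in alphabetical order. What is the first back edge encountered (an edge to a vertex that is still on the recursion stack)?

DFS from K (visiting neighbors in alphabetical order); mark gray on enter, black on exit:
K gray
  I gray
    F gray
    F black
    G gray
      G→F: F black — skip
      G→K: K is gray → back edge
First back edge: G → K.

G->K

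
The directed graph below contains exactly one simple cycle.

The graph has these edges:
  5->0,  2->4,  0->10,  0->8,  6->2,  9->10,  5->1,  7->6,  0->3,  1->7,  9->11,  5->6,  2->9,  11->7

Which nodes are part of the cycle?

2, 6, 7, 9, 11

DFS with gray/black marking from 6:
6 gray
  2 gray
    4 gray
    4 black
    9 gray
      10 gray
      10 black
      11 gray
        7 gray
          7→6: 6 is gray → back edge
Back edge closes the cycle 6 → 2 → 9 → 11 → 7 → 6; its vertices are {2, 6, 7, 9, 11}.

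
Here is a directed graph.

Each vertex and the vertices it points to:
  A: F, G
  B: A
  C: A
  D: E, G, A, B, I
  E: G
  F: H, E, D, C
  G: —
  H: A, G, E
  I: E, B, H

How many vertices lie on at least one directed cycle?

7

A vertex is on a directed cycle iff it belongs to a strongly connected component of size ≥ 2 (or has a self-loop).
The vertices on cycles are {A, B, C, D, F, H, I} — 7 in total.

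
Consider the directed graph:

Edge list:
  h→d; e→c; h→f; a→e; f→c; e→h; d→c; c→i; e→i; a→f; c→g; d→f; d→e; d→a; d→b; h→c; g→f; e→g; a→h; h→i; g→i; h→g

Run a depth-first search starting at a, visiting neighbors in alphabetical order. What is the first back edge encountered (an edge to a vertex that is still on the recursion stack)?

DFS from a (visiting neighbors in alphabetical order); mark gray on enter, black on exit:
a gray
  e gray
    c gray
      g gray
        f gray
          f→c: c is gray → back edge
First back edge: f → c.

f->c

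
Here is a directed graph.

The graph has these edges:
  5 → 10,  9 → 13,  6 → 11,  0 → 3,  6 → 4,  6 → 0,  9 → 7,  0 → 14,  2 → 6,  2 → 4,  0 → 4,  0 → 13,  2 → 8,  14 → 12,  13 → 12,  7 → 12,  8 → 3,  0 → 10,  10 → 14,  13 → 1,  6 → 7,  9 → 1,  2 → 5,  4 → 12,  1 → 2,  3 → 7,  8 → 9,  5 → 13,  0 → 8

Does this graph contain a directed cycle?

DFS with white/gray/black marking, starting from 9:
9 gray
  7 gray
    12 gray
    12 black
  7 black
  13 gray
    1 gray
      2 gray
        6 gray
          0 gray
            8 gray
              8→9: 9 is gray → back edge
Back edge found, so a cycle exists: 9 → 13 → 1 → 2 → 6 → 0 → 8 → 9.

Yes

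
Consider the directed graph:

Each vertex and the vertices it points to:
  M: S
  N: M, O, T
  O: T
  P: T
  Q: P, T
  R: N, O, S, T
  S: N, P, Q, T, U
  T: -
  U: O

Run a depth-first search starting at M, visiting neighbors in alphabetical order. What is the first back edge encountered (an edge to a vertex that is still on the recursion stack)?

N→M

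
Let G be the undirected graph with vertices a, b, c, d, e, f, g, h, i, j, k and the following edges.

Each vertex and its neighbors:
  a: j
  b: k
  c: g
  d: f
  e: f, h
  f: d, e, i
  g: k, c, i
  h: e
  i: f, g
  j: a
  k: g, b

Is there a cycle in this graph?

DFS, tracking each vertex's parent; an edge to a visited non-parent vertex closes a cycle.
Start from g:
visit g (parent –)
  visit k (parent g)
    k–g: parent, skip
    visit b (parent k)
      b–k: parent, skip
  visit c (parent g)
    c–g: parent, skip
  visit i (parent g)
    visit f (parent i)
      visit d (parent f)
        d–f: parent, skip
      visit e (parent f)
        e–f: parent, skip
        visit h (parent e)
          h–e: parent, skip
      f–i: parent, skip
    i–g: parent, skip
visit a (parent –)
  visit j (parent a)
    j–a: parent, skip
No non-parent visited neighbor found — the graph is a forest.

No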